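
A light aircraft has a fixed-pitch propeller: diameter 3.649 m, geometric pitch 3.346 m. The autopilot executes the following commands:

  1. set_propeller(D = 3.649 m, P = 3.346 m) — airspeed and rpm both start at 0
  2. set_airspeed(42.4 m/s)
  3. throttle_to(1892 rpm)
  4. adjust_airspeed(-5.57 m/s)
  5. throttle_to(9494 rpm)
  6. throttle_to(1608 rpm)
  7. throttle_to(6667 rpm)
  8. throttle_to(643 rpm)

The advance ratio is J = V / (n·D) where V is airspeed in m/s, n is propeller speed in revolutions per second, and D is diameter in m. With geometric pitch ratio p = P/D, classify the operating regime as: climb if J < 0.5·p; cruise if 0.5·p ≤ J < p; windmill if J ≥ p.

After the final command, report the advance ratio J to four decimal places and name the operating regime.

set_propeller: D = 3.649 m, P = 3.346 m (p = P/D = 0.916964); state ← (V=0, rpm=0)
set_airspeed(42.4): V ← 42.4 m/s
throttle_to(1892): rpm ← 1892
adjust_airspeed(-5.57): V ← 42.4 -5.57 = 36.83 m/s
throttle_to(9494): rpm ← 9494
throttle_to(1608): rpm ← 1608
throttle_to(6667): rpm ← 6667
throttle_to(643): rpm ← 643
final state: V = 36.83 m/s, rpm = 643 → n = rpm/60 = 10.716667 rev/s
J = V / (n·D) = 36.83 / (10.716667 × 3.649) = 0.941820
regime bands: climb J<0.4585 | cruise [0.4585, 0.9170) | windmill J≥0.9170
J = 0.9418 → windmill

J = 0.9418, regime = windmill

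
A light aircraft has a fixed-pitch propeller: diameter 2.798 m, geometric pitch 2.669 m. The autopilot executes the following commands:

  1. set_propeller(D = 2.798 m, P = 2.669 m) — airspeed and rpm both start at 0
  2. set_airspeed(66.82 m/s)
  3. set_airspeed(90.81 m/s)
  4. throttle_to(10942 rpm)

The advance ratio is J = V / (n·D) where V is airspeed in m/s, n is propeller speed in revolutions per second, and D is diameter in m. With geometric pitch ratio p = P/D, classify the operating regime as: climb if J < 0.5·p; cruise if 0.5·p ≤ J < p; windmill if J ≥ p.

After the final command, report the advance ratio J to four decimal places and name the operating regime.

set_propeller: D = 2.798 m, P = 2.669 m (p = P/D = 0.953896); state ← (V=0, rpm=0)
set_airspeed(66.82): V ← 66.82 m/s
set_airspeed(90.81): V ← 90.81 m/s
throttle_to(10942): rpm ← 10942
final state: V = 90.81 m/s, rpm = 10942 → n = rpm/60 = 182.366667 rev/s
J = V / (n·D) = 90.81 / (182.366667 × 2.798) = 0.177967
regime bands: climb J<0.4769 | cruise [0.4769, 0.9539) | windmill J≥0.9539
J = 0.1780 → climb

J = 0.1780, regime = climb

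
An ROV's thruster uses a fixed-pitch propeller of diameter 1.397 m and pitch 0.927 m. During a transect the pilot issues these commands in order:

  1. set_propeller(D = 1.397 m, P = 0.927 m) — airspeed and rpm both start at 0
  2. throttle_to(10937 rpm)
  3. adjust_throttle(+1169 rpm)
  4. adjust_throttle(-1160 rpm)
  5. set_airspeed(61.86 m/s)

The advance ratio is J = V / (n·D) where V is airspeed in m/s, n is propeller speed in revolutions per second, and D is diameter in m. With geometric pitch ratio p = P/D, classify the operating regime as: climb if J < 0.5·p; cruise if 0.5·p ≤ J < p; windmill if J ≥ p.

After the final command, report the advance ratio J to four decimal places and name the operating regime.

set_propeller: D = 1.397 m, P = 0.927 m (p = P/D = 0.663565); state ← (V=0, rpm=0)
throttle_to(10937): rpm ← 10937
adjust_throttle(+1169): rpm ← 10937 +1169 = 12106
adjust_throttle(-1160): rpm ← 12106 -1160 = 10946
set_airspeed(61.86): V ← 61.86 m/s
final state: V = 61.86 m/s, rpm = 10946 → n = rpm/60 = 182.433333 rev/s
J = V / (n·D) = 61.86 / (182.433333 × 1.397) = 0.242722
regime bands: climb J<0.3318 | cruise [0.3318, 0.6636) | windmill J≥0.6636
J = 0.2427 → climb

J = 0.2427, regime = climb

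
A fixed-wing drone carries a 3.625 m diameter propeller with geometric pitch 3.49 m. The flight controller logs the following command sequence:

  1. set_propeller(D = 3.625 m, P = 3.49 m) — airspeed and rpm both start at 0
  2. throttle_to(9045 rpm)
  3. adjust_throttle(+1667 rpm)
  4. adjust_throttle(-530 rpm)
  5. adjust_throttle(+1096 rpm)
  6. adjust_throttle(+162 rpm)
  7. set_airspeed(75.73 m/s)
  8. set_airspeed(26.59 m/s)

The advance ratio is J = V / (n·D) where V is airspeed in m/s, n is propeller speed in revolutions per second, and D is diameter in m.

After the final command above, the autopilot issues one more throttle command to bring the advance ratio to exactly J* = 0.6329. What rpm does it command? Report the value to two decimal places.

set_propeller: D = 3.625 m, P = 3.49 m (p = P/D = 0.962759); state ← (V=0, rpm=0)
throttle_to(9045): rpm ← 9045
adjust_throttle(+1667): rpm ← 9045 +1667 = 10712
adjust_throttle(-530): rpm ← 10712 -530 = 10182
adjust_throttle(+1096): rpm ← 10182 +1096 = 11278
adjust_throttle(+162): rpm ← 11278 +162 = 11440
set_airspeed(75.73): V ← 75.73 m/s
set_airspeed(26.59): V ← 26.59 m/s
final state: V = 26.59 m/s, rpm = 11440 → n = rpm/60 = 190.666667 rev/s
target J* = 0.6329; solve J* = V/(n·D) for n: n = V/(J*·D) = 26.59/(0.6329 × 3.625) = 11.589781 rev/s
rpm = 60·n = 695.386862

rpm = 695.39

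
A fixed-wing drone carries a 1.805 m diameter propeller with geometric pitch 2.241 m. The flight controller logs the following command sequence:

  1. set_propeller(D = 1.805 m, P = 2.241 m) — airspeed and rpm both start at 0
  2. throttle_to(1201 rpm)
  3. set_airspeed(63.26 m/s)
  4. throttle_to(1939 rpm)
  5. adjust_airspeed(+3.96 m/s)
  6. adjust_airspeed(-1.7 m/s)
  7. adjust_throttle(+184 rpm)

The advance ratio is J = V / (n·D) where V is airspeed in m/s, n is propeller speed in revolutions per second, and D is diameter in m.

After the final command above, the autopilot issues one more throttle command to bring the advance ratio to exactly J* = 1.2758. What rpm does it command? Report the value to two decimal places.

rpm = 1707.13

set_propeller: D = 1.805 m, P = 2.241 m (p = P/D = 1.241551); state ← (V=0, rpm=0)
throttle_to(1201): rpm ← 1201
set_airspeed(63.26): V ← 63.26 m/s
throttle_to(1939): rpm ← 1939
adjust_airspeed(+3.96): V ← 63.26 +3.96 = 67.22 m/s
adjust_airspeed(-1.7): V ← 67.22 -1.7 = 65.52 m/s
adjust_throttle(+184): rpm ← 1939 +184 = 2123
final state: V = 65.52 m/s, rpm = 2123 → n = rpm/60 = 35.383333 rev/s
target J* = 1.2758; solve J* = V/(n·D) for n: n = V/(J*·D) = 65.52/(1.2758 × 1.805) = 28.452084 rev/s
rpm = 60·n = 1707.125050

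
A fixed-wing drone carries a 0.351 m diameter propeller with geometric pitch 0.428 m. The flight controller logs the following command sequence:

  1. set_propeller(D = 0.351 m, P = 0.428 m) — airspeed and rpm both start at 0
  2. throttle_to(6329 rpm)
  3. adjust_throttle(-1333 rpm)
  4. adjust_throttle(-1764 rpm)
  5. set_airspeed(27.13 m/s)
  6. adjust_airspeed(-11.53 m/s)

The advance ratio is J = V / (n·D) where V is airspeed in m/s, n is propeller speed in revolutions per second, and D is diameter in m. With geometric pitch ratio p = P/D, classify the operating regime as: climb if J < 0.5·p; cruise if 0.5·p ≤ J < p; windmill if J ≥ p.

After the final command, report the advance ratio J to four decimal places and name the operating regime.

J = 0.8251, regime = cruise

set_propeller: D = 0.351 m, P = 0.428 m (p = P/D = 1.219373); state ← (V=0, rpm=0)
throttle_to(6329): rpm ← 6329
adjust_throttle(-1333): rpm ← 6329 -1333 = 4996
adjust_throttle(-1764): rpm ← 4996 -1764 = 3232
set_airspeed(27.13): V ← 27.13 m/s
adjust_airspeed(-11.53): V ← 27.13 -11.53 = 15.6 m/s
final state: V = 15.6 m/s, rpm = 3232 → n = rpm/60 = 53.866667 rev/s
J = V / (n·D) = 15.6 / (53.866667 × 0.351) = 0.825083
regime bands: climb J<0.6097 | cruise [0.6097, 1.2194) | windmill J≥1.2194
J = 0.8251 → cruise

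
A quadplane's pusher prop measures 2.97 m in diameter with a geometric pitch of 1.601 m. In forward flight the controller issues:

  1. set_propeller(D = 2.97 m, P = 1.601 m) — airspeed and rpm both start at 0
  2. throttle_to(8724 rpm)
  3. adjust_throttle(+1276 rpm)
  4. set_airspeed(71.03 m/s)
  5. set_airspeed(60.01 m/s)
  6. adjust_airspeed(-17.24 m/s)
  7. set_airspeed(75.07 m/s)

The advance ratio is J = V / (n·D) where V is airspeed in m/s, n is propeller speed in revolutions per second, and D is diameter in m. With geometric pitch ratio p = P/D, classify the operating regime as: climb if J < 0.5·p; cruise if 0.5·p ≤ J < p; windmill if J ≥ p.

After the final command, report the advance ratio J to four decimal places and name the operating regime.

set_propeller: D = 2.97 m, P = 1.601 m (p = P/D = 0.539057); state ← (V=0, rpm=0)
throttle_to(8724): rpm ← 8724
adjust_throttle(+1276): rpm ← 8724 +1276 = 10000
set_airspeed(71.03): V ← 71.03 m/s
set_airspeed(60.01): V ← 60.01 m/s
adjust_airspeed(-17.24): V ← 60.01 -17.24 = 42.77 m/s
set_airspeed(75.07): V ← 75.07 m/s
final state: V = 75.07 m/s, rpm = 10000 → n = rpm/60 = 166.666667 rev/s
J = V / (n·D) = 75.07 / (166.666667 × 2.97) = 0.151657
regime bands: climb J<0.2695 | cruise [0.2695, 0.5391) | windmill J≥0.5391
J = 0.1517 → climb

J = 0.1517, regime = climb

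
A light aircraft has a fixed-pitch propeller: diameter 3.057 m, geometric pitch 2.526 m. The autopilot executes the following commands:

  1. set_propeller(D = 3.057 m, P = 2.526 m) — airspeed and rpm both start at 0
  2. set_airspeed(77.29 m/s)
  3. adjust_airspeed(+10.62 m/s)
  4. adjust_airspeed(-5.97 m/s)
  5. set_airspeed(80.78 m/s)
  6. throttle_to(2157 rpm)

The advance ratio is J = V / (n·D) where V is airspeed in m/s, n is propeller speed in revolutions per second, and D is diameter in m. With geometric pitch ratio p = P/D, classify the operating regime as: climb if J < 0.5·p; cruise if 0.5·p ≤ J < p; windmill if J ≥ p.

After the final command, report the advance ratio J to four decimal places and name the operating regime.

set_propeller: D = 3.057 m, P = 2.526 m (p = P/D = 0.826300); state ← (V=0, rpm=0)
set_airspeed(77.29): V ← 77.29 m/s
adjust_airspeed(+10.62): V ← 77.29 +10.62 = 87.91 m/s
adjust_airspeed(-5.97): V ← 87.91 -5.97 = 81.94 m/s
set_airspeed(80.78): V ← 80.78 m/s
throttle_to(2157): rpm ← 2157
final state: V = 80.78 m/s, rpm = 2157 → n = rpm/60 = 35.950000 rev/s
J = V / (n·D) = 80.78 / (35.950000 × 3.057) = 0.735038
regime bands: climb J<0.4132 | cruise [0.4132, 0.8263) | windmill J≥0.8263
J = 0.7350 → cruise

J = 0.7350, regime = cruise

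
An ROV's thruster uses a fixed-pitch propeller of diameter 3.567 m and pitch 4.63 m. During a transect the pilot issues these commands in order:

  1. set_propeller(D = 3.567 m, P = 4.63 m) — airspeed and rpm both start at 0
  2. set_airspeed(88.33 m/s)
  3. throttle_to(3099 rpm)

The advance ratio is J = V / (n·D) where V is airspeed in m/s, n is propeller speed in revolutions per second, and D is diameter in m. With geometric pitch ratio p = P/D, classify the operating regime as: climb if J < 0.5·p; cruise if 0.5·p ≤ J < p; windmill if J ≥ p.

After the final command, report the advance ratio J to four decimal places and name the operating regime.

J = 0.4794, regime = climb

set_propeller: D = 3.567 m, P = 4.63 m (p = P/D = 1.298010); state ← (V=0, rpm=0)
set_airspeed(88.33): V ← 88.33 m/s
throttle_to(3099): rpm ← 3099
final state: V = 88.33 m/s, rpm = 3099 → n = rpm/60 = 51.650000 rev/s
J = V / (n·D) = 88.33 / (51.650000 × 3.567) = 0.479441
regime bands: climb J<0.6490 | cruise [0.6490, 1.2980) | windmill J≥1.2980
J = 0.4794 → climb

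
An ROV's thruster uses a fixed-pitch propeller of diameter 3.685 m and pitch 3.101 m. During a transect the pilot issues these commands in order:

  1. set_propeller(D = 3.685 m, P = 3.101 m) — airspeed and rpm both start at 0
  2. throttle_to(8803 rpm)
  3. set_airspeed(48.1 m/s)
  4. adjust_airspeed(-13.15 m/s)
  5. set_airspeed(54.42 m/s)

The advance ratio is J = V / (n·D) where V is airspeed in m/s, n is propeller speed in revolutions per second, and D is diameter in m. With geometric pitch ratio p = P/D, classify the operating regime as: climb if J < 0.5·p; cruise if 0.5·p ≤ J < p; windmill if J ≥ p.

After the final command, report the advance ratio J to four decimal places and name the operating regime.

set_propeller: D = 3.685 m, P = 3.101 m (p = P/D = 0.841520); state ← (V=0, rpm=0)
throttle_to(8803): rpm ← 8803
set_airspeed(48.1): V ← 48.1 m/s
adjust_airspeed(-13.15): V ← 48.1 -13.15 = 34.95 m/s
set_airspeed(54.42): V ← 54.42 m/s
final state: V = 54.42 m/s, rpm = 8803 → n = rpm/60 = 146.716667 rev/s
J = V / (n·D) = 54.42 / (146.716667 × 3.685) = 0.100656
regime bands: climb J<0.4208 | cruise [0.4208, 0.8415) | windmill J≥0.8415
J = 0.1007 → climb

J = 0.1007, regime = climb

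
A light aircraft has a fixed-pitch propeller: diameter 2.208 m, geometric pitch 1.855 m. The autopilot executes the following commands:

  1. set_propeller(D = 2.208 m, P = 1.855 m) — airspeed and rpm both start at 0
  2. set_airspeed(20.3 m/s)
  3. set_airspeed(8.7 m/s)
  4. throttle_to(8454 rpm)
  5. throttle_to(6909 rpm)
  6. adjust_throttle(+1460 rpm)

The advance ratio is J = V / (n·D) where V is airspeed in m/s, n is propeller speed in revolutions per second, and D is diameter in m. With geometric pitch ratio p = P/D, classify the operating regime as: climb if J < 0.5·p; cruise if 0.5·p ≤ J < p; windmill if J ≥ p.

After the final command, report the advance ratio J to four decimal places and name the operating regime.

J = 0.0282, regime = climb

set_propeller: D = 2.208 m, P = 1.855 m (p = P/D = 0.840127); state ← (V=0, rpm=0)
set_airspeed(20.3): V ← 20.3 m/s
set_airspeed(8.7): V ← 8.7 m/s
throttle_to(8454): rpm ← 8454
throttle_to(6909): rpm ← 6909
adjust_throttle(+1460): rpm ← 6909 +1460 = 8369
final state: V = 8.7 m/s, rpm = 8369 → n = rpm/60 = 139.483333 rev/s
J = V / (n·D) = 8.7 / (139.483333 × 2.208) = 0.028249
regime bands: climb J<0.4201 | cruise [0.4201, 0.8401) | windmill J≥0.8401
J = 0.0282 → climb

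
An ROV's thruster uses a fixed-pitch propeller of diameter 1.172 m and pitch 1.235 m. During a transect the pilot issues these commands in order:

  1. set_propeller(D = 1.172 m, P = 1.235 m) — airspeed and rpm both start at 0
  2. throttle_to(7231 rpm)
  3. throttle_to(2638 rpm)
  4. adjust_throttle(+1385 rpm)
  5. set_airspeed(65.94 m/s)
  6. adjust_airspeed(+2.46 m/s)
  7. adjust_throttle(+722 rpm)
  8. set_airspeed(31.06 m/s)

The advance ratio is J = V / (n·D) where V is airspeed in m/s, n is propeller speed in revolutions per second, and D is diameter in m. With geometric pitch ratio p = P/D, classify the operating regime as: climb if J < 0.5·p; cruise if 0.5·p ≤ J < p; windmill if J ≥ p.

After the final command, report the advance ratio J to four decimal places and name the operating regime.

set_propeller: D = 1.172 m, P = 1.235 m (p = P/D = 1.053754); state ← (V=0, rpm=0)
throttle_to(7231): rpm ← 7231
throttle_to(2638): rpm ← 2638
adjust_throttle(+1385): rpm ← 2638 +1385 = 4023
set_airspeed(65.94): V ← 65.94 m/s
adjust_airspeed(+2.46): V ← 65.94 +2.46 = 68.4 m/s
adjust_throttle(+722): rpm ← 4023 +722 = 4745
set_airspeed(31.06): V ← 31.06 m/s
final state: V = 31.06 m/s, rpm = 4745 → n = rpm/60 = 79.083333 rev/s
J = V / (n·D) = 31.06 / (79.083333 × 1.172) = 0.335111
regime bands: climb J<0.5269 | cruise [0.5269, 1.0538) | windmill J≥1.0538
J = 0.3351 → climb

J = 0.3351, regime = climb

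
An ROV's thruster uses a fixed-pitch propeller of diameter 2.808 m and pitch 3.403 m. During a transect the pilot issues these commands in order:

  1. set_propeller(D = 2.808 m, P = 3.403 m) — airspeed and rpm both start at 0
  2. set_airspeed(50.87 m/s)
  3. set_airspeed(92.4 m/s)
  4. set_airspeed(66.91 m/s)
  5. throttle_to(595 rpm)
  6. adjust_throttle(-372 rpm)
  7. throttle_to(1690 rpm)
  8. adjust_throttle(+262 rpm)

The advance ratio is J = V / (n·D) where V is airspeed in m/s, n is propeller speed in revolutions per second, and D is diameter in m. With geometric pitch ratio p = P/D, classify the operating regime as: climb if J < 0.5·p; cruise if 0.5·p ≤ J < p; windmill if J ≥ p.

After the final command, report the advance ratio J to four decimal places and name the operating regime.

J = 0.7324, regime = cruise

set_propeller: D = 2.808 m, P = 3.403 m (p = P/D = 1.211895); state ← (V=0, rpm=0)
set_airspeed(50.87): V ← 50.87 m/s
set_airspeed(92.4): V ← 92.4 m/s
set_airspeed(66.91): V ← 66.91 m/s
throttle_to(595): rpm ← 595
adjust_throttle(-372): rpm ← 595 -372 = 223
throttle_to(1690): rpm ← 1690
adjust_throttle(+262): rpm ← 1690 +262 = 1952
final state: V = 66.91 m/s, rpm = 1952 → n = rpm/60 = 32.533333 rev/s
J = V / (n·D) = 66.91 / (32.533333 × 2.808) = 0.732429
regime bands: climb J<0.6059 | cruise [0.6059, 1.2119) | windmill J≥1.2119
J = 0.7324 → cruise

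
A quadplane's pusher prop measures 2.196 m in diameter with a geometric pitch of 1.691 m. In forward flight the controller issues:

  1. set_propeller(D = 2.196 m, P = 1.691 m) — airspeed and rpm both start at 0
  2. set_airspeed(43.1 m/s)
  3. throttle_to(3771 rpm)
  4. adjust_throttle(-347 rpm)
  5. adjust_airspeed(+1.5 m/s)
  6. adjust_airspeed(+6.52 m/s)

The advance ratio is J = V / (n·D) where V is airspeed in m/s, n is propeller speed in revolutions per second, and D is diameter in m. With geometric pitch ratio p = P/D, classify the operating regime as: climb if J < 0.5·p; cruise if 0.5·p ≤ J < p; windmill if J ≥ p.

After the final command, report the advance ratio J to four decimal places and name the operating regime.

set_propeller: D = 2.196 m, P = 1.691 m (p = P/D = 0.770036); state ← (V=0, rpm=0)
set_airspeed(43.1): V ← 43.1 m/s
throttle_to(3771): rpm ← 3771
adjust_throttle(-347): rpm ← 3771 -347 = 3424
adjust_airspeed(+1.5): V ← 43.1 +1.5 = 44.6 m/s
adjust_airspeed(+6.52): V ← 44.6 +6.52 = 51.12 m/s
final state: V = 51.12 m/s, rpm = 3424 → n = rpm/60 = 57.066667 rev/s
J = V / (n·D) = 51.12 / (57.066667 × 2.196) = 0.407921
regime bands: climb J<0.3850 | cruise [0.3850, 0.7700) | windmill J≥0.7700
J = 0.4079 → cruise

J = 0.4079, regime = cruise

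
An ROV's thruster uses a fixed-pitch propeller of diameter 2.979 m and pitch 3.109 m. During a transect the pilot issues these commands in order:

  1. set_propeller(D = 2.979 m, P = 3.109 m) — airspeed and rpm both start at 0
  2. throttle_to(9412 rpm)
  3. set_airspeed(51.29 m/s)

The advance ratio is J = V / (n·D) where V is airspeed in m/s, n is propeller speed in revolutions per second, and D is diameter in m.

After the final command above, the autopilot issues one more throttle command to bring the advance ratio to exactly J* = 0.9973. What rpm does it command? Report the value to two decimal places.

rpm = 1035.83

set_propeller: D = 2.979 m, P = 3.109 m (p = P/D = 1.043639); state ← (V=0, rpm=0)
throttle_to(9412): rpm ← 9412
set_airspeed(51.29): V ← 51.29 m/s
final state: V = 51.29 m/s, rpm = 9412 → n = rpm/60 = 156.866667 rev/s
target J* = 0.9973; solve J* = V/(n·D) for n: n = V/(J*·D) = 51.29/(0.9973 × 2.979) = 17.263799 rev/s
rpm = 60·n = 1035.827954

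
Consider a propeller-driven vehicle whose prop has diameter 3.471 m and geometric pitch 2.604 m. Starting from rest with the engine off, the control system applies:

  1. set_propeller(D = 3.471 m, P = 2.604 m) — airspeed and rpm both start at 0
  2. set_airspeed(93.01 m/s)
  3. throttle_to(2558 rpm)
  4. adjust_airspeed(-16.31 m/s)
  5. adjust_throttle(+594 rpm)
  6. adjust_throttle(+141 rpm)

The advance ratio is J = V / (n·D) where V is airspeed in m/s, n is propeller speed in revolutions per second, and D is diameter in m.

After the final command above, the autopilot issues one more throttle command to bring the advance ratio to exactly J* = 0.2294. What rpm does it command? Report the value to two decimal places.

set_propeller: D = 3.471 m, P = 2.604 m (p = P/D = 0.750216); state ← (V=0, rpm=0)
set_airspeed(93.01): V ← 93.01 m/s
throttle_to(2558): rpm ← 2558
adjust_airspeed(-16.31): V ← 93.01 -16.31 = 76.7 m/s
adjust_throttle(+594): rpm ← 2558 +594 = 3152
adjust_throttle(+141): rpm ← 3152 +141 = 3293
final state: V = 76.7 m/s, rpm = 3293 → n = rpm/60 = 54.883333 rev/s
target J* = 0.2294; solve J* = V/(n·D) for n: n = V/(J*·D) = 76.7/(0.2294 × 3.471) = 96.326845 rev/s
rpm = 60·n = 5779.610709

rpm = 5779.61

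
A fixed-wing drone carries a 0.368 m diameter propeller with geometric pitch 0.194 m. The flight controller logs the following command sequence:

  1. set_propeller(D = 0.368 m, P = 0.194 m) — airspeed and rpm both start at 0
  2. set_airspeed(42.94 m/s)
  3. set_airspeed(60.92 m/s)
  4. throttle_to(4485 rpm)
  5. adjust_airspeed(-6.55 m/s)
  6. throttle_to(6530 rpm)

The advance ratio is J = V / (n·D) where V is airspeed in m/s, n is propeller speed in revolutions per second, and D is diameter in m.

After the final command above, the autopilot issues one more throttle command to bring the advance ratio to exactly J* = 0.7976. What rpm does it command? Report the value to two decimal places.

rpm = 11114.18

set_propeller: D = 0.368 m, P = 0.194 m (p = P/D = 0.527174); state ← (V=0, rpm=0)
set_airspeed(42.94): V ← 42.94 m/s
set_airspeed(60.92): V ← 60.92 m/s
throttle_to(4485): rpm ← 4485
adjust_airspeed(-6.55): V ← 60.92 -6.55 = 54.37 m/s
throttle_to(6530): rpm ← 6530
final state: V = 54.37 m/s, rpm = 6530 → n = rpm/60 = 108.833333 rev/s
target J* = 0.7976; solve J* = V/(n·D) for n: n = V/(J*·D) = 54.37/(0.7976 × 0.368) = 185.236416 rev/s
rpm = 60·n = 11114.184946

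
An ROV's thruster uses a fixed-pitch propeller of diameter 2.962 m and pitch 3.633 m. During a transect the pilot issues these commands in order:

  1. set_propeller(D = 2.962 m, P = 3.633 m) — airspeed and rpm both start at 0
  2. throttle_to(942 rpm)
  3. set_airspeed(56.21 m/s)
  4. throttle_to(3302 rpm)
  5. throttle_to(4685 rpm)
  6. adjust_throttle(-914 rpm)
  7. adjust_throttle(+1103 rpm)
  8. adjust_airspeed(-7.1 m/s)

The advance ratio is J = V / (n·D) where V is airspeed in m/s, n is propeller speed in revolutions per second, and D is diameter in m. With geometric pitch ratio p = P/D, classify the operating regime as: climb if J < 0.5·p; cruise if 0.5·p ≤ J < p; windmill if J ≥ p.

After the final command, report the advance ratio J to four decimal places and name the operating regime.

set_propeller: D = 2.962 m, P = 3.633 m (p = P/D = 1.226536); state ← (V=0, rpm=0)
throttle_to(942): rpm ← 942
set_airspeed(56.21): V ← 56.21 m/s
throttle_to(3302): rpm ← 3302
throttle_to(4685): rpm ← 4685
adjust_throttle(-914): rpm ← 4685 -914 = 3771
adjust_throttle(+1103): rpm ← 3771 +1103 = 4874
adjust_airspeed(-7.1): V ← 56.21 -7.1 = 49.11 m/s
final state: V = 49.11 m/s, rpm = 4874 → n = rpm/60 = 81.233333 rev/s
J = V / (n·D) = 49.11 / (81.233333 × 2.962) = 0.204104
regime bands: climb J<0.6133 | cruise [0.6133, 1.2265) | windmill J≥1.2265
J = 0.2041 → climb

J = 0.2041, regime = climb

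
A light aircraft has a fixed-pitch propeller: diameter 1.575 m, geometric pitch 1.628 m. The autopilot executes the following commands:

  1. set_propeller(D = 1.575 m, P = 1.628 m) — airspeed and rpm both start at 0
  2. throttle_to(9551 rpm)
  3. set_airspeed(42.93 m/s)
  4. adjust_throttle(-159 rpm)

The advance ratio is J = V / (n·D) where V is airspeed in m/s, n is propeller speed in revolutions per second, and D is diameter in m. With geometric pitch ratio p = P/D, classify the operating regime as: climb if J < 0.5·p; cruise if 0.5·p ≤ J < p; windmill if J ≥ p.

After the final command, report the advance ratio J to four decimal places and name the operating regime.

J = 0.1741, regime = climb

set_propeller: D = 1.575 m, P = 1.628 m (p = P/D = 1.033651); state ← (V=0, rpm=0)
throttle_to(9551): rpm ← 9551
set_airspeed(42.93): V ← 42.93 m/s
adjust_throttle(-159): rpm ← 9551 -159 = 9392
final state: V = 42.93 m/s, rpm = 9392 → n = rpm/60 = 156.533333 rev/s
J = V / (n·D) = 42.93 / (156.533333 × 1.575) = 0.174130
regime bands: climb J<0.5168 | cruise [0.5168, 1.0337) | windmill J≥1.0337
J = 0.1741 → climb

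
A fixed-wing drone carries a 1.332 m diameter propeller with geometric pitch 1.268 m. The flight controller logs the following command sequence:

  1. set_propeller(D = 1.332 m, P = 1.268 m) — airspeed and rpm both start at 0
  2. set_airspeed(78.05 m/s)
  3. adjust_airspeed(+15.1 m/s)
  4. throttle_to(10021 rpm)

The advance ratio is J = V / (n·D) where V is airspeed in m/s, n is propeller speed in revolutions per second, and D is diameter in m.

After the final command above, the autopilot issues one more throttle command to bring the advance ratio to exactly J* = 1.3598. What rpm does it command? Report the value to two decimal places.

rpm = 3085.71

set_propeller: D = 1.332 m, P = 1.268 m (p = P/D = 0.951952); state ← (V=0, rpm=0)
set_airspeed(78.05): V ← 78.05 m/s
adjust_airspeed(+15.1): V ← 78.05 +15.1 = 93.15 m/s
throttle_to(10021): rpm ← 10021
final state: V = 93.15 m/s, rpm = 10021 → n = rpm/60 = 167.016667 rev/s
target J* = 1.3598; solve J* = V/(n·D) for n: n = V/(J*·D) = 93.15/(1.3598 × 1.332) = 51.428469 rev/s
rpm = 60·n = 3085.708153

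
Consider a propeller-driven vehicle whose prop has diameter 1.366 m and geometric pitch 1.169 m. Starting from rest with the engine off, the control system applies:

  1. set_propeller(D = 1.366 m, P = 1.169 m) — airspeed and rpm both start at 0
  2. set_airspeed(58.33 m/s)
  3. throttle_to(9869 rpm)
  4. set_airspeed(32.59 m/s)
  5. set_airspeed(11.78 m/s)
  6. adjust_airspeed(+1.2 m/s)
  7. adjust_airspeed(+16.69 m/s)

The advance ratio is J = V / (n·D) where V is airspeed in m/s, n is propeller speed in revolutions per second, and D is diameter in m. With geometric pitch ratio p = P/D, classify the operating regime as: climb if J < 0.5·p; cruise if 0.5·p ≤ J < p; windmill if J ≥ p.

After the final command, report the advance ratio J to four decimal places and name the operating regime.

J = 0.1321, regime = climb

set_propeller: D = 1.366 m, P = 1.169 m (p = P/D = 0.855783); state ← (V=0, rpm=0)
set_airspeed(58.33): V ← 58.33 m/s
throttle_to(9869): rpm ← 9869
set_airspeed(32.59): V ← 32.59 m/s
set_airspeed(11.78): V ← 11.78 m/s
adjust_airspeed(+1.2): V ← 11.78 +1.2 = 12.98 m/s
adjust_airspeed(+16.69): V ← 12.98 +16.69 = 29.67 m/s
final state: V = 29.67 m/s, rpm = 9869 → n = rpm/60 = 164.483333 rev/s
J = V / (n·D) = 29.67 / (164.483333 × 1.366) = 0.132052
regime bands: climb J<0.4279 | cruise [0.4279, 0.8558) | windmill J≥0.8558
J = 0.1321 → climb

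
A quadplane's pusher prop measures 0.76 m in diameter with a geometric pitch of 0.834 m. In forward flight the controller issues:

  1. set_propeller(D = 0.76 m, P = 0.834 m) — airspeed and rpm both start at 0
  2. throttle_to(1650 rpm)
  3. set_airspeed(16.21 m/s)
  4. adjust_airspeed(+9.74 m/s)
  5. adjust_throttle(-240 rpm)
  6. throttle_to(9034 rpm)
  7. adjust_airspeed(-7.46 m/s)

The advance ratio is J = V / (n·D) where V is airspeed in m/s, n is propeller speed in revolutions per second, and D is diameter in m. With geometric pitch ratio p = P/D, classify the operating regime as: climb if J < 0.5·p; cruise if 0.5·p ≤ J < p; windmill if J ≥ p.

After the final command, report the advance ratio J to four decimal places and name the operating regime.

set_propeller: D = 0.76 m, P = 0.834 m (p = P/D = 1.097368); state ← (V=0, rpm=0)
throttle_to(1650): rpm ← 1650
set_airspeed(16.21): V ← 16.21 m/s
adjust_airspeed(+9.74): V ← 16.21 +9.74 = 25.95 m/s
adjust_throttle(-240): rpm ← 1650 -240 = 1410
throttle_to(9034): rpm ← 9034
adjust_airspeed(-7.46): V ← 25.95 -7.46 = 18.49 m/s
final state: V = 18.49 m/s, rpm = 9034 → n = rpm/60 = 150.566667 rev/s
J = V / (n·D) = 18.49 / (150.566667 × 0.76) = 0.161583
regime bands: climb J<0.5487 | cruise [0.5487, 1.0974) | windmill J≥1.0974
J = 0.1616 → climb

J = 0.1616, regime = climb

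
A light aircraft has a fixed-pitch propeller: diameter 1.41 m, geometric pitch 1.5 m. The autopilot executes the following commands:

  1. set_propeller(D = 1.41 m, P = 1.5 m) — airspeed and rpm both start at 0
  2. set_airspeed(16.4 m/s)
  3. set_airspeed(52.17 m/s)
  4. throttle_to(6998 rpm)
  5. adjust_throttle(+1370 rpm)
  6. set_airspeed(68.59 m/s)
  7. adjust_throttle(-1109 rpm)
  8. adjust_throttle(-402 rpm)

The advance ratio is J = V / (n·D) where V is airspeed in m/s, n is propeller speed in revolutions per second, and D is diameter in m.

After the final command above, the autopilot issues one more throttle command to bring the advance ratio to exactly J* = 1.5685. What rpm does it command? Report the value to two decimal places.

set_propeller: D = 1.41 m, P = 1.5 m (p = P/D = 1.063830); state ← (V=0, rpm=0)
set_airspeed(16.4): V ← 16.4 m/s
set_airspeed(52.17): V ← 52.17 m/s
throttle_to(6998): rpm ← 6998
adjust_throttle(+1370): rpm ← 6998 +1370 = 8368
set_airspeed(68.59): V ← 68.59 m/s
adjust_throttle(-1109): rpm ← 8368 -1109 = 7259
adjust_throttle(-402): rpm ← 7259 -402 = 6857
final state: V = 68.59 m/s, rpm = 6857 → n = rpm/60 = 114.283333 rev/s
target J* = 1.5685; solve J* = V/(n·D) for n: n = V/(J*·D) = 68.59/(1.5685 × 1.41) = 31.013956 rev/s
rpm = 60·n = 1860.837363

rpm = 1860.84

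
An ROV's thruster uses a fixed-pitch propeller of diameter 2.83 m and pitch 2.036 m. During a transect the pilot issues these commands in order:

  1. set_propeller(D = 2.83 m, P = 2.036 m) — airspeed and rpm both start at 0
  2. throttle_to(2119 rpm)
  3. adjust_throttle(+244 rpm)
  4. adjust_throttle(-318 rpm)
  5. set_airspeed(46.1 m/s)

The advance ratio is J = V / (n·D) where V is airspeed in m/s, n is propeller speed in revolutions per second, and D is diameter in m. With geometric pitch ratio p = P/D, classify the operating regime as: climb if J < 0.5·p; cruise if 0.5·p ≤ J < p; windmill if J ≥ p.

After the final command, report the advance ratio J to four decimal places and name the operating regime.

J = 0.4779, regime = cruise

set_propeller: D = 2.83 m, P = 2.036 m (p = P/D = 0.719435); state ← (V=0, rpm=0)
throttle_to(2119): rpm ← 2119
adjust_throttle(+244): rpm ← 2119 +244 = 2363
adjust_throttle(-318): rpm ← 2363 -318 = 2045
set_airspeed(46.1): V ← 46.1 m/s
final state: V = 46.1 m/s, rpm = 2045 → n = rpm/60 = 34.083333 rev/s
J = V / (n·D) = 46.1 / (34.083333 × 2.83) = 0.477939
regime bands: climb J<0.3597 | cruise [0.3597, 0.7194) | windmill J≥0.7194
J = 0.4779 → cruise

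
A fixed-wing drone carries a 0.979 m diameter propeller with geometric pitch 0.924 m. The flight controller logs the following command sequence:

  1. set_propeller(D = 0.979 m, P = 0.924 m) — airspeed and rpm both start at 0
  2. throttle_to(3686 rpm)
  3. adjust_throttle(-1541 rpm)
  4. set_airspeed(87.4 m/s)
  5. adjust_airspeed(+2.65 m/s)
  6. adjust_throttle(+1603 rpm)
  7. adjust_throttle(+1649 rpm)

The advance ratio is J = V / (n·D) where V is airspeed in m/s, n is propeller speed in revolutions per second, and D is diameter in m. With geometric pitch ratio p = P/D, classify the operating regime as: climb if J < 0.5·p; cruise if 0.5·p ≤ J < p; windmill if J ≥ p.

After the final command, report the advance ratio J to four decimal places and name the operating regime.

set_propeller: D = 0.979 m, P = 0.924 m (p = P/D = 0.943820); state ← (V=0, rpm=0)
throttle_to(3686): rpm ← 3686
adjust_throttle(-1541): rpm ← 3686 -1541 = 2145
set_airspeed(87.4): V ← 87.4 m/s
adjust_airspeed(+2.65): V ← 87.4 +2.65 = 90.05 m/s
adjust_throttle(+1603): rpm ← 2145 +1603 = 3748
adjust_throttle(+1649): rpm ← 3748 +1649 = 5397
final state: V = 90.05 m/s, rpm = 5397 → n = rpm/60 = 89.950000 rev/s
J = V / (n·D) = 90.05 / (89.950000 × 0.979) = 1.022586
regime bands: climb J<0.4719 | cruise [0.4719, 0.9438) | windmill J≥0.9438
J = 1.0226 → windmill

J = 1.0226, regime = windmill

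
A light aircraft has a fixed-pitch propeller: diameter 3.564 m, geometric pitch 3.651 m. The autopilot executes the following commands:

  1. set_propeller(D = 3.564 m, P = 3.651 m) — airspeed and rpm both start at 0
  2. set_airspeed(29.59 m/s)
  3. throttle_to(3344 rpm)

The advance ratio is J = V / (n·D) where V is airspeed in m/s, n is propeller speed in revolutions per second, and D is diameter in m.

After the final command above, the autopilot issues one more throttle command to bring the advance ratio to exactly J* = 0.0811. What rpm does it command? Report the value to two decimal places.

set_propeller: D = 3.564 m, P = 3.651 m (p = P/D = 1.024411); state ← (V=0, rpm=0)
set_airspeed(29.59): V ← 29.59 m/s
throttle_to(3344): rpm ← 3344
final state: V = 29.59 m/s, rpm = 3344 → n = rpm/60 = 55.733333 rev/s
target J* = 0.0811; solve J* = V/(n·D) for n: n = V/(J*·D) = 29.59/(0.0811 × 3.564) = 102.373232 rev/s
rpm = 60·n = 6142.393935

rpm = 6142.39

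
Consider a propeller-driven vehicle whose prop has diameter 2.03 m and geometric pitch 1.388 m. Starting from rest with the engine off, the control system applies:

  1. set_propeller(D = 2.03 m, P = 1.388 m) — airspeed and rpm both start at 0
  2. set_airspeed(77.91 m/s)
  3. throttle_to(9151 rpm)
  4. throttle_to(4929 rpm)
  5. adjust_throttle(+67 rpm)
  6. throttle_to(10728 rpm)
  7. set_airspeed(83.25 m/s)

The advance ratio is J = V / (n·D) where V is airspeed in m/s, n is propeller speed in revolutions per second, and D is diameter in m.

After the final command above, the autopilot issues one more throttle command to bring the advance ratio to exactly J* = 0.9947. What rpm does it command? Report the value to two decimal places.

rpm = 2473.70

set_propeller: D = 2.03 m, P = 1.388 m (p = P/D = 0.683744); state ← (V=0, rpm=0)
set_airspeed(77.91): V ← 77.91 m/s
throttle_to(9151): rpm ← 9151
throttle_to(4929): rpm ← 4929
adjust_throttle(+67): rpm ← 4929 +67 = 4996
throttle_to(10728): rpm ← 10728
set_airspeed(83.25): V ← 83.25 m/s
final state: V = 83.25 m/s, rpm = 10728 → n = rpm/60 = 178.800000 rev/s
target J* = 0.9947; solve J* = V/(n·D) for n: n = V/(J*·D) = 83.25/(0.9947 × 2.03) = 41.228363 rev/s
rpm = 60·n = 2473.701752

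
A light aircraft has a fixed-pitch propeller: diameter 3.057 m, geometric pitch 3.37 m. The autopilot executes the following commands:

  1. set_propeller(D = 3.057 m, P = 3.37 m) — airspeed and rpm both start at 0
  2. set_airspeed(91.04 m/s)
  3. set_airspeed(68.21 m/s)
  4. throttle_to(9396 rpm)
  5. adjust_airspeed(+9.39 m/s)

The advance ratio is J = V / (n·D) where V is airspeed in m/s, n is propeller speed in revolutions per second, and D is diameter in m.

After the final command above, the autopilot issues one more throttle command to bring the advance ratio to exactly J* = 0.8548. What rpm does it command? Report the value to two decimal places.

rpm = 1781.78

set_propeller: D = 3.057 m, P = 3.37 m (p = P/D = 1.102388); state ← (V=0, rpm=0)
set_airspeed(91.04): V ← 91.04 m/s
set_airspeed(68.21): V ← 68.21 m/s
throttle_to(9396): rpm ← 9396
adjust_airspeed(+9.39): V ← 68.21 +9.39 = 77.6 m/s
final state: V = 77.6 m/s, rpm = 9396 → n = rpm/60 = 156.600000 rev/s
target J* = 0.8548; solve J* = V/(n·D) for n: n = V/(J*·D) = 77.6/(0.8548 × 3.057) = 29.696261 rev/s
rpm = 60·n = 1781.775650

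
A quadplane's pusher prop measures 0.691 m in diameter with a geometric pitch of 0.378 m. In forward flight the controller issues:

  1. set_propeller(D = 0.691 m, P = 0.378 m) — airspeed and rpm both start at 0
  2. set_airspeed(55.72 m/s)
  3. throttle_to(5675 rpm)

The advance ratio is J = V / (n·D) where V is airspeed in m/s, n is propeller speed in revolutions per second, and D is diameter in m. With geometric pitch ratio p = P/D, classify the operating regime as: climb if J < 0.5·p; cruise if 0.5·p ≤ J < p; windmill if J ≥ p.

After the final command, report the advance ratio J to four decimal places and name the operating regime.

set_propeller: D = 0.691 m, P = 0.378 m (p = P/D = 0.547033); state ← (V=0, rpm=0)
set_airspeed(55.72): V ← 55.72 m/s
throttle_to(5675): rpm ← 5675
final state: V = 55.72 m/s, rpm = 5675 → n = rpm/60 = 94.583333 rev/s
J = V / (n·D) = 55.72 / (94.583333 × 0.691) = 0.852547
regime bands: climb J<0.2735 | cruise [0.2735, 0.5470) | windmill J≥0.5470
J = 0.8525 → windmill

J = 0.8525, regime = windmill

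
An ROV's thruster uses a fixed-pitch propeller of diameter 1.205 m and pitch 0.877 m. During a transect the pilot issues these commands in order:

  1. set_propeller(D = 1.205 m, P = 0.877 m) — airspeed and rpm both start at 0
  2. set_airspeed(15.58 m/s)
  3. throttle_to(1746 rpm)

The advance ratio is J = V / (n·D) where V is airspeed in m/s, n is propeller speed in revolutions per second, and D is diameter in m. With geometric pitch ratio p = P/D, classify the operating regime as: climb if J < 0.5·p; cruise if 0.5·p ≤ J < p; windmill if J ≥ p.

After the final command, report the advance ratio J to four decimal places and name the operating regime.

set_propeller: D = 1.205 m, P = 0.877 m (p = P/D = 0.727801); state ← (V=0, rpm=0)
set_airspeed(15.58): V ← 15.58 m/s
throttle_to(1746): rpm ← 1746
final state: V = 15.58 m/s, rpm = 1746 → n = rpm/60 = 29.100000 rev/s
J = V / (n·D) = 15.58 / (29.100000 × 1.205) = 0.444311
regime bands: climb J<0.3639 | cruise [0.3639, 0.7278) | windmill J≥0.7278
J = 0.4443 → cruise

J = 0.4443, regime = cruise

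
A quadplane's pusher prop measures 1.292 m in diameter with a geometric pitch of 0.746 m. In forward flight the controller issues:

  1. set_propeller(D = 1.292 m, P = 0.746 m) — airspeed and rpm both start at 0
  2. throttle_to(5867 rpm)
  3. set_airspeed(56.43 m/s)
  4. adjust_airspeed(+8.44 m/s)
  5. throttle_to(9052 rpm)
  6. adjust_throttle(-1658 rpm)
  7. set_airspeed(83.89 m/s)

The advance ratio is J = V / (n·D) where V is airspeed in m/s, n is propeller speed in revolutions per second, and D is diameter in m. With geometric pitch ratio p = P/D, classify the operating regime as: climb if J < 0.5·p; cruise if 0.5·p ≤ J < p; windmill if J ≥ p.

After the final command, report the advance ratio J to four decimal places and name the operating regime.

J = 0.5269, regime = cruise

set_propeller: D = 1.292 m, P = 0.746 m (p = P/D = 0.577399); state ← (V=0, rpm=0)
throttle_to(5867): rpm ← 5867
set_airspeed(56.43): V ← 56.43 m/s
adjust_airspeed(+8.44): V ← 56.43 +8.44 = 64.87 m/s
throttle_to(9052): rpm ← 9052
adjust_throttle(-1658): rpm ← 9052 -1658 = 7394
set_airspeed(83.89): V ← 83.89 m/s
final state: V = 83.89 m/s, rpm = 7394 → n = rpm/60 = 123.233333 rev/s
J = V / (n·D) = 83.89 / (123.233333 × 1.292) = 0.526889
regime bands: climb J<0.2887 | cruise [0.2887, 0.5774) | windmill J≥0.5774
J = 0.5269 → cruise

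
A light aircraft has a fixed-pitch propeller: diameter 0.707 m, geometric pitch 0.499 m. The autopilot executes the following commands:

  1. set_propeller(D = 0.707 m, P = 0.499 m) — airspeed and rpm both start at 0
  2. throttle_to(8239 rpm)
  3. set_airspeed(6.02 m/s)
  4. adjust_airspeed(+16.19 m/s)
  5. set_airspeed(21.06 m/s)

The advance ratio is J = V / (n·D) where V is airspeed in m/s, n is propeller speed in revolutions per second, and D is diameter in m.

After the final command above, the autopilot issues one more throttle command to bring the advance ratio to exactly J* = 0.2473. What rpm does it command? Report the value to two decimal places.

rpm = 7227.13

set_propeller: D = 0.707 m, P = 0.499 m (p = P/D = 0.705799); state ← (V=0, rpm=0)
throttle_to(8239): rpm ← 8239
set_airspeed(6.02): V ← 6.02 m/s
adjust_airspeed(+16.19): V ← 6.02 +16.19 = 22.21 m/s
set_airspeed(21.06): V ← 21.06 m/s
final state: V = 21.06 m/s, rpm = 8239 → n = rpm/60 = 137.316667 rev/s
target J* = 0.2473; solve J* = V/(n·D) for n: n = V/(J*·D) = 21.06/(0.2473 × 0.707) = 120.452228 rev/s
rpm = 60·n = 7227.133666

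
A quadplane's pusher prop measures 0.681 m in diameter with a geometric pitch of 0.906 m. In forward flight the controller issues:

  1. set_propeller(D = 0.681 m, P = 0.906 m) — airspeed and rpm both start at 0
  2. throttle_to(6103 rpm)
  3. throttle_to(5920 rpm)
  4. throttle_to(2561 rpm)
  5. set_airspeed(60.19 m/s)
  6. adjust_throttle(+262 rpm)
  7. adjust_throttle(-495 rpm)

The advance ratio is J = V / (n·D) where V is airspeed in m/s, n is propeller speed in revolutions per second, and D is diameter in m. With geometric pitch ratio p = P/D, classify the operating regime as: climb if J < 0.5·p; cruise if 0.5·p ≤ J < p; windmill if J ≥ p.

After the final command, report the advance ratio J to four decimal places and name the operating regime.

set_propeller: D = 0.681 m, P = 0.906 m (p = P/D = 1.330396); state ← (V=0, rpm=0)
throttle_to(6103): rpm ← 6103
throttle_to(5920): rpm ← 5920
throttle_to(2561): rpm ← 2561
set_airspeed(60.19): V ← 60.19 m/s
adjust_throttle(+262): rpm ← 2561 +262 = 2823
adjust_throttle(-495): rpm ← 2823 -495 = 2328
final state: V = 60.19 m/s, rpm = 2328 → n = rpm/60 = 38.800000 rev/s
J = V / (n·D) = 60.19 / (38.800000 × 0.681) = 2.277957
regime bands: climb J<0.6652 | cruise [0.6652, 1.3304) | windmill J≥1.3304
J = 2.2780 → windmill

J = 2.2780, regime = windmill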